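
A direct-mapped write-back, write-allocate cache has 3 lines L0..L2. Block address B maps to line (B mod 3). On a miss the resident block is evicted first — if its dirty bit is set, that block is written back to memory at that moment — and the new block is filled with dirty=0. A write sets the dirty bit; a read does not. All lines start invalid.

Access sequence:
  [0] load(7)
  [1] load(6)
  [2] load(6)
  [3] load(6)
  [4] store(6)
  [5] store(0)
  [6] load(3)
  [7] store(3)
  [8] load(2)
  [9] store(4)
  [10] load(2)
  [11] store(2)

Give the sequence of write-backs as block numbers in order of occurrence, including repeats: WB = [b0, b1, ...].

WB = [6, 0]

  0 | R B7 → L1 miss [-]
  1 | R B6 → L0 miss [-]
  2 | R B6 → L0 hit [-]
  3 | R B6 → L0 hit [-]
  4 | W B6 → L0 hit [D]
  5 | W B0 → L0 miss wb→B6 [D]
  6 | R B3 → L0 miss wb→B0 [-]
  7 | W B3 → L0 hit [D]
  8 | R B2 → L2 miss [-]
  9 | W B4 → L1 miss [D]
  10 | R B2 → L2 hit [-]
  11 | W B2 → L2 hit [D]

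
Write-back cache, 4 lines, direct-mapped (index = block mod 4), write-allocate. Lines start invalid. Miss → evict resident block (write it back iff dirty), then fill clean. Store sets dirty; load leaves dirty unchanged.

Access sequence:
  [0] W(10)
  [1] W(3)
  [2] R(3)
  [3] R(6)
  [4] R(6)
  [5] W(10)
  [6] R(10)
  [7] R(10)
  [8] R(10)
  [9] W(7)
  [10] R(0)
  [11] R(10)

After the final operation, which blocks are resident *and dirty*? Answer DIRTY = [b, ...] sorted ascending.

DIRTY = [7, 10]

  0 | W B10 → L2 miss [D]
  1 | W B3 → L3 miss [D]
  2 | R B3 → L3 hit [D]
  3 | R B6 → L2 miss wb→B10 [-]
  4 | R B6 → L2 hit [-]
  5 | W B10 → L2 miss [D]
  6 | R B10 → L2 hit [D]
  7 | R B10 → L2 hit [D]
  8 | R B10 → L2 hit [D]
  9 | W B7 → L3 miss wb→B3 [D]
  10 | R B0 → L0 miss [-]
  11 | R B10 → L2 hit [D]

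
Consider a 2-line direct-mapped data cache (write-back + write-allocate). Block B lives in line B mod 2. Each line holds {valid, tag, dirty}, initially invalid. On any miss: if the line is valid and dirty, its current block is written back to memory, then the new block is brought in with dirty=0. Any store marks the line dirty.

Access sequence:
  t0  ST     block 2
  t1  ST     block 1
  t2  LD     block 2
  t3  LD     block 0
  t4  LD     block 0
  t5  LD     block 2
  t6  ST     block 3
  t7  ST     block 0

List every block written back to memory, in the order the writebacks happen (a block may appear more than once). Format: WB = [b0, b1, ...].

WB = [2, 1]

0: W B2 -> L0 miss  d=D]
1: W B1 -> L1 miss  d=D]
2: R B2 -> L0 hit  d=D]
3: R B0 -> L0 miss wb->B2  d=-]
4: R B0 -> L0 hit  d=-]
5: R B2 -> L0 miss  d=-]
6: W B3 -> L1 miss wb->B1  d=D]
7: W B0 -> L0 miss  d=D]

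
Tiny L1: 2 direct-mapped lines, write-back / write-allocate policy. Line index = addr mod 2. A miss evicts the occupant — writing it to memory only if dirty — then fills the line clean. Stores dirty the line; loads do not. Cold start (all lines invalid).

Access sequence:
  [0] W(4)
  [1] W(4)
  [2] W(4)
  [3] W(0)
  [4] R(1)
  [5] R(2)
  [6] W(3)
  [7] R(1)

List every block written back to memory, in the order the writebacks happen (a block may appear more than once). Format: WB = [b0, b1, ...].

WB = [4, 0, 3]

0: W B4 → L0 miss [D]
1: W B4 → L0 hit [D]
2: W B4 → L0 hit [D]
3: W B0 → L0 miss wb→B4 [D]
4: R B1 → L1 miss [-]
5: R B2 → L0 miss wb→B0 [-]
6: W B3 → L1 miss [D]
7: R B1 → L1 miss wb→B3 [-]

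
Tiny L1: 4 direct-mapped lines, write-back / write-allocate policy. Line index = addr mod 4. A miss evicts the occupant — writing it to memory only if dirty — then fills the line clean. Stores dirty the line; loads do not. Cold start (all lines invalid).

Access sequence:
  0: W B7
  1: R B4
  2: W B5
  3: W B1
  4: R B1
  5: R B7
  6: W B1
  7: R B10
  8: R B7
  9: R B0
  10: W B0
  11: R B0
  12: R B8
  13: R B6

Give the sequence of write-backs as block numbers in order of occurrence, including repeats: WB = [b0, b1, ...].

  0 | W B7 → L3 miss [D]
  1 | R B4 → L0 miss [-]
  2 | W B5 → L1 miss [D]
  3 | W B1 → L1 miss wb→B5 [D]
  4 | R B1 → L1 hit [D]
  5 | R B7 → L3 hit [D]
  6 | W B1 → L1 hit [D]
  7 | R B10 → L2 miss [-]
  8 | R B7 → L3 hit [D]
  9 | R B0 → L0 miss [-]
  10 | W B0 → L0 hit [D]
  11 | R B0 → L0 hit [D]
  12 | R B8 → L0 miss wb→B0 [-]
  13 | R B6 → L2 miss [-]

WB = [5, 0]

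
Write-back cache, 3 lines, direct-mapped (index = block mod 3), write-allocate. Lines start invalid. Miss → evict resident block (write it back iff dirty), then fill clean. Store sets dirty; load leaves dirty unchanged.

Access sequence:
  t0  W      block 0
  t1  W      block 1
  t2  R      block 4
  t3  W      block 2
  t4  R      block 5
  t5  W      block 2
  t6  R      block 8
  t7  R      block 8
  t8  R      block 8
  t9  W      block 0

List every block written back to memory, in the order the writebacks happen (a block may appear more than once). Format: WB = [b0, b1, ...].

WB = [1, 2, 2]

0: W B0 -> L0 miss  d=D]
1: W B1 -> L1 miss  d=D]
2: R B4 -> L1 miss wb->B1  d=-]
3: W B2 -> L2 miss  d=D]
4: R B5 -> L2 miss wb->B2  d=-]
5: W B2 -> L2 miss  d=D]
6: R B8 -> L2 miss wb->B2  d=-]
7: R B8 -> L2 hit  d=-]
8: R B8 -> L2 hit  d=-]
9: W B0 -> L0 hit  d=D]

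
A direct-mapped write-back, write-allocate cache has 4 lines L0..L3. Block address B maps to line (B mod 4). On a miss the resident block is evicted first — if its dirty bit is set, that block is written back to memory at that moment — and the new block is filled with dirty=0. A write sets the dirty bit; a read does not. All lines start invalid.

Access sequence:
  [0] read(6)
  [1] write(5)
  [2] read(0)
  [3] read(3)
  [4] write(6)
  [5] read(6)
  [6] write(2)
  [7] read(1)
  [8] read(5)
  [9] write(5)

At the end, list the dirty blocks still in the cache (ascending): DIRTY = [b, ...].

DIRTY = [2, 5]

  0 | R B6 → L2 miss [-]
  1 | W B5 → L1 miss [D]
  2 | R B0 → L0 miss [-]
  3 | R B3 → L3 miss [-]
  4 | W B6 → L2 hit [D]
  5 | R B6 → L2 hit [D]
  6 | W B2 → L2 miss wb→B6 [D]
  7 | R B1 → L1 miss wb→B5 [-]
  8 | R B5 → L1 miss [-]
  9 | W B5 → L1 hit [D]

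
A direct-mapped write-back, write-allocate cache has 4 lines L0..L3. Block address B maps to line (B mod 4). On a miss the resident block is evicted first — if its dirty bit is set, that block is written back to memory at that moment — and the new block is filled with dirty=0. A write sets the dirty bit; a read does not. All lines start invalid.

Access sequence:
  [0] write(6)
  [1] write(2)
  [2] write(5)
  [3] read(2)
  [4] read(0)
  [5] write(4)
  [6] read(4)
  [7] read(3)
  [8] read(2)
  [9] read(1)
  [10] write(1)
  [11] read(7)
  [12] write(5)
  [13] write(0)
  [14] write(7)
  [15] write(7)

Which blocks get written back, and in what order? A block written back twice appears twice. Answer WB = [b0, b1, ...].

WB = [6, 5, 1, 4]

  0 | W B6 → L2 miss [D]
  1 | W B2 → L2 miss wb→B6 [D]
  2 | W B5 → L1 miss [D]
  3 | R B2 → L2 hit [D]
  4 | R B0 → L0 miss [-]
  5 | W B4 → L0 miss [D]
  6 | R B4 → L0 hit [D]
  7 | R B3 → L3 miss [-]
  8 | R B2 → L2 hit [D]
  9 | R B1 → L1 miss wb→B5 [-]
  10 | W B1 → L1 hit [D]
  11 | R B7 → L3 miss [-]
  12 | W B5 → L1 miss wb→B1 [D]
  13 | W B0 → L0 miss wb→B4 [D]
  14 | W B7 → L3 hit [D]
  15 | W B7 → L3 hit [D]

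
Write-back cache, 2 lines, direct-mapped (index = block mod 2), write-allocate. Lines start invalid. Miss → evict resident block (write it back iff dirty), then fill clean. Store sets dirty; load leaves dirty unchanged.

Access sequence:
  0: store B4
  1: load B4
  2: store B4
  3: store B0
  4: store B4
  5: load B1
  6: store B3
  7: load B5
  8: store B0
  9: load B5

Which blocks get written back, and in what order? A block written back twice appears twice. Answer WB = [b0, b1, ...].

  0 | W B4 → L0 miss [D]
  1 | R B4 → L0 hit [D]
  2 | W B4 → L0 hit [D]
  3 | W B0 → L0 miss wb→B4 [D]
  4 | W B4 → L0 miss wb→B0 [D]
  5 | R B1 → L1 miss [-]
  6 | W B3 → L1 miss [D]
  7 | R B5 → L1 miss wb→B3 [-]
  8 | W B0 → L0 miss wb→B4 [D]
  9 | R B5 → L1 hit [-]

WB = [4, 0, 3, 4]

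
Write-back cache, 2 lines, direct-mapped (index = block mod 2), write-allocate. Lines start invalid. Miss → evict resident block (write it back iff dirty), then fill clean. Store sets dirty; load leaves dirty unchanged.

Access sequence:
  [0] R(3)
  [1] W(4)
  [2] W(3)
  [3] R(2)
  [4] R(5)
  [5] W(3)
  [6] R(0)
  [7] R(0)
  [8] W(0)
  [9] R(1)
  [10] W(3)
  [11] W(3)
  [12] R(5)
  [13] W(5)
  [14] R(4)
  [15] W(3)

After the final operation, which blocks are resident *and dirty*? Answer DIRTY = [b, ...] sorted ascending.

  0 | R B3 → L1 miss [-]
  1 | W B4 → L0 miss [D]
  2 | W B3 → L1 hit [D]
  3 | R B2 → L0 miss wb→B4 [-]
  4 | R B5 → L1 miss wb→B3 [-]
  5 | W B3 → L1 miss [D]
  6 | R B0 → L0 miss [-]
  7 | R B0 → L0 hit [-]
  8 | W B0 → L0 hit [D]
  9 | R B1 → L1 miss wb→B3 [-]
  10 | W B3 → L1 miss [D]
  11 | W B3 → L1 hit [D]
  12 | R B5 → L1 miss wb→B3 [-]
  13 | W B5 → L1 hit [D]
  14 | R B4 → L0 miss wb→B0 [-]
  15 | W B3 → L1 miss wb→B5 [D]

DIRTY = [3]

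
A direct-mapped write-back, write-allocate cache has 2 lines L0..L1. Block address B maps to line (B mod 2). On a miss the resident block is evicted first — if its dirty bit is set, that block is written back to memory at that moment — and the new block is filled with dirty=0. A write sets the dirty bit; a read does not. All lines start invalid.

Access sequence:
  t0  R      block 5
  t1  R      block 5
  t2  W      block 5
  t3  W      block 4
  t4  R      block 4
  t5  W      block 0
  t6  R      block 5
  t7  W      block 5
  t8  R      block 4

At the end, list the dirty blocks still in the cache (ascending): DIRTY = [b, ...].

DIRTY = [5]

0: R B5 → L1 miss [-]
1: R B5 → L1 hit [-]
2: W B5 → L1 hit [D]
3: W B4 → L0 miss [D]
4: R B4 → L0 hit [D]
5: W B0 → L0 miss wb→B4 [D]
6: R B5 → L1 hit [D]
7: W B5 → L1 hit [D]
8: R B4 → L0 miss wb→B0 [-]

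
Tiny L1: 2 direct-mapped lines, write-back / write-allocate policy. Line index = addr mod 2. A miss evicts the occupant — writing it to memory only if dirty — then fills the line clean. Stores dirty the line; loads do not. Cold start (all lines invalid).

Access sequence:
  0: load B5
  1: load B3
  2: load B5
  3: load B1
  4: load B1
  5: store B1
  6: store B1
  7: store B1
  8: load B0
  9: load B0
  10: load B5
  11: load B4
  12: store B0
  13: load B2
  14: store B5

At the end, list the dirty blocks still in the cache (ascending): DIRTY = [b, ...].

0: R B5 -> L1 miss  d=-]
1: R B3 -> L1 miss  d=-]
2: R B5 -> L1 miss  d=-]
3: R B1 -> L1 miss  d=-]
4: R B1 -> L1 hit  d=-]
5: W B1 -> L1 hit  d=D]
6: W B1 -> L1 hit  d=D]
7: W B1 -> L1 hit  d=D]
8: R B0 -> L0 miss  d=-]
9: R B0 -> L0 hit  d=-]
10: R B5 -> L1 miss wb->B1  d=-]
11: R B4 -> L0 miss  d=-]
12: W B0 -> L0 miss  d=D]
13: R B2 -> L0 miss wb->B0  d=-]
14: W B5 -> L1 hit  d=D]

DIRTY = [5]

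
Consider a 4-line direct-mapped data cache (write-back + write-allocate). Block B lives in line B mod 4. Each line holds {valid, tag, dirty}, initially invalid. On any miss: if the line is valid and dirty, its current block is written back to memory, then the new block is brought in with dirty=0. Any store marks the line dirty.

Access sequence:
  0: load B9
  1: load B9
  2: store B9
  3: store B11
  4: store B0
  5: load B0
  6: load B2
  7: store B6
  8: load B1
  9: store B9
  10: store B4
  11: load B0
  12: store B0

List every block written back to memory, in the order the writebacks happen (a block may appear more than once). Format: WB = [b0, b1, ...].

0: R B9 -> L1 miss  d=-]
1: R B9 -> L1 hit  d=-]
2: W B9 -> L1 hit  d=D]
3: W B11 -> L3 miss  d=D]
4: W B0 -> L0 miss  d=D]
5: R B0 -> L0 hit  d=D]
6: R B2 -> L2 miss  d=-]
7: W B6 -> L2 miss  d=D]
8: R B1 -> L1 miss wb->B9  d=-]
9: W B9 -> L1 miss  d=D]
10: W B4 -> L0 miss wb->B0  d=D]
11: R B0 -> L0 miss wb->B4  d=-]
12: W B0 -> L0 hit  d=D]

WB = [9, 0, 4]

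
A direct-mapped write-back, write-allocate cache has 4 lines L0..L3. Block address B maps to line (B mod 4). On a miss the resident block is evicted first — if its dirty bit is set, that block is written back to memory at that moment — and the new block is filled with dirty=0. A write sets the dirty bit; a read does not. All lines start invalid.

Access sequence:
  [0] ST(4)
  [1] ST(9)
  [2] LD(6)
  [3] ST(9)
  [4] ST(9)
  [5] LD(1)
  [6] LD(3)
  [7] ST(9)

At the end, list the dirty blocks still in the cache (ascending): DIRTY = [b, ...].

  0 | W B4 → L0 miss [D]
  1 | W B9 → L1 miss [D]
  2 | R B6 → L2 miss [-]
  3 | W B9 → L1 hit [D]
  4 | W B9 → L1 hit [D]
  5 | R B1 → L1 miss wb→B9 [-]
  6 | R B3 → L3 miss [-]
  7 | W B9 → L1 miss [D]

DIRTY = [4, 9]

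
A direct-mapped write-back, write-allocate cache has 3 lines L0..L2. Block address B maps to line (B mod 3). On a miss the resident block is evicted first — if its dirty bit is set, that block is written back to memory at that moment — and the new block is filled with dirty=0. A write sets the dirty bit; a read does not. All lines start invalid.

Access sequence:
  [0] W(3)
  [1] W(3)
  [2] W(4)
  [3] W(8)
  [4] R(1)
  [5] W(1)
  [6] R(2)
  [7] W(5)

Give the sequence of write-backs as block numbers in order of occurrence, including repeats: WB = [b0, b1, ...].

  0 | W B3 → L0 miss [D]
  1 | W B3 → L0 hit [D]
  2 | W B4 → L1 miss [D]
  3 | W B8 → L2 miss [D]
  4 | R B1 → L1 miss wb→B4 [-]
  5 | W B1 → L1 hit [D]
  6 | R B2 → L2 miss wb→B8 [-]
  7 | W B5 → L2 miss [D]

WB = [4, 8]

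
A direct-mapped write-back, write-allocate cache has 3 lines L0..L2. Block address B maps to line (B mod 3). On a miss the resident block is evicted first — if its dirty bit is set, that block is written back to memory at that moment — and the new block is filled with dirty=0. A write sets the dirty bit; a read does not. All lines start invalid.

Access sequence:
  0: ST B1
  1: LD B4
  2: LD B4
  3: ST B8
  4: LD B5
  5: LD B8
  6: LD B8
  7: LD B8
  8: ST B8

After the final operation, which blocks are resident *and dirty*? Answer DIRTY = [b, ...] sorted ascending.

0: W B1 → L1 miss [D]
1: R B4 → L1 miss wb→B1 [-]
2: R B4 → L1 hit [-]
3: W B8 → L2 miss [D]
4: R B5 → L2 miss wb→B8 [-]
5: R B8 → L2 miss [-]
6: R B8 → L2 hit [-]
7: R B8 → L2 hit [-]
8: W B8 → L2 hit [D]

DIRTY = [8]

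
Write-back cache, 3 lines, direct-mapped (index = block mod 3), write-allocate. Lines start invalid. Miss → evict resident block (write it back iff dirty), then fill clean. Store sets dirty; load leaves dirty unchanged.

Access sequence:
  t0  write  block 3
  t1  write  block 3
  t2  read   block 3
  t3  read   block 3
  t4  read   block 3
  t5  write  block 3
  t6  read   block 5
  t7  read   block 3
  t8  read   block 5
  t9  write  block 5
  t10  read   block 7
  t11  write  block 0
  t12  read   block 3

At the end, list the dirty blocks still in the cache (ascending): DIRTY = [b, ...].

  0 | W B3 → L0 miss [D]
  1 | W B3 → L0 hit [D]
  2 | R B3 → L0 hit [D]
  3 | R B3 → L0 hit [D]
  4 | R B3 → L0 hit [D]
  5 | W B3 → L0 hit [D]
  6 | R B5 → L2 miss [-]
  7 | R B3 → L0 hit [D]
  8 | R B5 → L2 hit [-]
  9 | W B5 → L2 hit [D]
  10 | R B7 → L1 miss [-]
  11 | W B0 → L0 miss wb→B3 [D]
  12 | R B3 → L0 miss wb→B0 [-]

DIRTY = [5]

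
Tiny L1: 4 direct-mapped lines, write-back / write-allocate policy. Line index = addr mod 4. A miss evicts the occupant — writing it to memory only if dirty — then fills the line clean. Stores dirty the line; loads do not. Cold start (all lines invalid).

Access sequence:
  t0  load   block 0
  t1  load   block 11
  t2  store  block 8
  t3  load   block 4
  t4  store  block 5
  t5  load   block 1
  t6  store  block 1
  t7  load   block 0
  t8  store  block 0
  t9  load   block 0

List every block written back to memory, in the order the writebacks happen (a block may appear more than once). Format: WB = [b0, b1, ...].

WB = [8, 5]

0: R B0 -> L0 miss  d=-]
1: R B11 -> L3 miss  d=-]
2: W B8 -> L0 miss  d=D]
3: R B4 -> L0 miss wb->B8  d=-]
4: W B5 -> L1 miss  d=D]
5: R B1 -> L1 miss wb->B5  d=-]
6: W B1 -> L1 hit  d=D]
7: R B0 -> L0 miss  d=-]
8: W B0 -> L0 hit  d=D]
9: R B0 -> L0 hit  d=D]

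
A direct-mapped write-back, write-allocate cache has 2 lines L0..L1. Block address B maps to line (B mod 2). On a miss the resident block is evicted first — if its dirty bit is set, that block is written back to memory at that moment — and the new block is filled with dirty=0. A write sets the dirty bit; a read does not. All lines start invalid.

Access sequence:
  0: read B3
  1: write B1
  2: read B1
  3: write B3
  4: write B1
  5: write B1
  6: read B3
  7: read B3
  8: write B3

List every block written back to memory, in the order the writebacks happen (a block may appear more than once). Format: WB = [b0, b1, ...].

WB = [1, 3, 1]

  0 | R B3 → L1 miss [-]
  1 | W B1 → L1 miss [D]
  2 | R B1 → L1 hit [D]
  3 | W B3 → L1 miss wb→B1 [D]
  4 | W B1 → L1 miss wb→B3 [D]
  5 | W B1 → L1 hit [D]
  6 | R B3 → L1 miss wb→B1 [-]
  7 | R B3 → L1 hit [-]
  8 | W B3 → L1 hit [D]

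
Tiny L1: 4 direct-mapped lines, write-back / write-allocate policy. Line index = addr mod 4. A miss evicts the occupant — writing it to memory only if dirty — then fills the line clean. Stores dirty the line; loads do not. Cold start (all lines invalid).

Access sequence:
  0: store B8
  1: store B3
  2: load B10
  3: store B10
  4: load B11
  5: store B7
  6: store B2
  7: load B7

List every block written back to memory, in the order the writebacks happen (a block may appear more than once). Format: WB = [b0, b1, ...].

WB = [3, 10]

0: W B8 → L0 miss [D]
1: W B3 → L3 miss [D]
2: R B10 → L2 miss [-]
3: W B10 → L2 hit [D]
4: R B11 → L3 miss wb→B3 [-]
5: W B7 → L3 miss [D]
6: W B2 → L2 miss wb→B10 [D]
7: R B7 → L3 hit [D]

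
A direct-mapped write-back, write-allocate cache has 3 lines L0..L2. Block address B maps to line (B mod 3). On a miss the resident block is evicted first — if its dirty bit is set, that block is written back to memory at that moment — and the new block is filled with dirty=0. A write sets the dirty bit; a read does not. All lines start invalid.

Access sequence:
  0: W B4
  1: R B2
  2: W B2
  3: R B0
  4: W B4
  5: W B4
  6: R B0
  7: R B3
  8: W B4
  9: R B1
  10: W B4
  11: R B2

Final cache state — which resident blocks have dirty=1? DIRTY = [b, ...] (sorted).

  0 | W B4 → L1 miss [D]
  1 | R B2 → L2 miss [-]
  2 | W B2 → L2 hit [D]
  3 | R B0 → L0 miss [-]
  4 | W B4 → L1 hit [D]
  5 | W B4 → L1 hit [D]
  6 | R B0 → L0 hit [-]
  7 | R B3 → L0 miss [-]
  8 | W B4 → L1 hit [D]
  9 | R B1 → L1 miss wb→B4 [-]
  10 | W B4 → L1 miss [D]
  11 | R B2 → L2 hit [D]

DIRTY = [2, 4]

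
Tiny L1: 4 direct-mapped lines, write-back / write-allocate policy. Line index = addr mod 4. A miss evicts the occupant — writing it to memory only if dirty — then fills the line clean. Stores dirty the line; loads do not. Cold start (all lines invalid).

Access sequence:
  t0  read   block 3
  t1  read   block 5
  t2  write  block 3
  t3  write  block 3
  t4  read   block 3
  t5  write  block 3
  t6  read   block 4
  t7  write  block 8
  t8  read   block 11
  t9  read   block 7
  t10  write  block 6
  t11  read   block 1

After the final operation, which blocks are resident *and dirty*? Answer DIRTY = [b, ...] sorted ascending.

  0 | R B3 → L3 miss [-]
  1 | R B5 → L1 miss [-]
  2 | W B3 → L3 hit [D]
  3 | W B3 → L3 hit [D]
  4 | R B3 → L3 hit [D]
  5 | W B3 → L3 hit [D]
  6 | R B4 → L0 miss [-]
  7 | W B8 → L0 miss [D]
  8 | R B11 → L3 miss wb→B3 [-]
  9 | R B7 → L3 miss [-]
  10 | W B6 → L2 miss [D]
  11 | R B1 → L1 miss [-]

DIRTY = [6, 8]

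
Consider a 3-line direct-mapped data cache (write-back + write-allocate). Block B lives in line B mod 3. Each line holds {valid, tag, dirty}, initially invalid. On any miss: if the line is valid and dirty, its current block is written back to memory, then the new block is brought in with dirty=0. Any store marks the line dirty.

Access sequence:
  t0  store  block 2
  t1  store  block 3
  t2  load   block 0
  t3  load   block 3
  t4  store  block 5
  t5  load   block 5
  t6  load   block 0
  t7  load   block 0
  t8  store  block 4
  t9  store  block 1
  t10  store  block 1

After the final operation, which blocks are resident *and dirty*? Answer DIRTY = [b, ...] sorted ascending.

DIRTY = [1, 5]

0: W B2 → L2 miss [D]
1: W B3 → L0 miss [D]
2: R B0 → L0 miss wb→B3 [-]
3: R B3 → L0 miss [-]
4: W B5 → L2 miss wb→B2 [D]
5: R B5 → L2 hit [D]
6: R B0 → L0 miss [-]
7: R B0 → L0 hit [-]
8: W B4 → L1 miss [D]
9: W B1 → L1 miss wb→B4 [D]
10: W B1 → L1 hit [D]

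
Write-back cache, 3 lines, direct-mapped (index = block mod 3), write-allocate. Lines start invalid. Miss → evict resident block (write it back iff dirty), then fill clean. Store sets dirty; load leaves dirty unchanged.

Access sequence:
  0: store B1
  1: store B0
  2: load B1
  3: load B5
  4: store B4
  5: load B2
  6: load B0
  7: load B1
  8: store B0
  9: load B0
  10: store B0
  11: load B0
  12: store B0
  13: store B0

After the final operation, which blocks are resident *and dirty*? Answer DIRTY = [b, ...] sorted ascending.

  0 | W B1 → L1 miss [D]
  1 | W B0 → L0 miss [D]
  2 | R B1 → L1 hit [D]
  3 | R B5 → L2 miss [-]
  4 | W B4 → L1 miss wb→B1 [D]
  5 | R B2 → L2 miss [-]
  6 | R B0 → L0 hit [D]
  7 | R B1 → L1 miss wb→B4 [-]
  8 | W B0 → L0 hit [D]
  9 | R B0 → L0 hit [D]
  10 | W B0 → L0 hit [D]
  11 | R B0 → L0 hit [D]
  12 | W B0 → L0 hit [D]
  13 | W B0 → L0 hit [D]

DIRTY = [0]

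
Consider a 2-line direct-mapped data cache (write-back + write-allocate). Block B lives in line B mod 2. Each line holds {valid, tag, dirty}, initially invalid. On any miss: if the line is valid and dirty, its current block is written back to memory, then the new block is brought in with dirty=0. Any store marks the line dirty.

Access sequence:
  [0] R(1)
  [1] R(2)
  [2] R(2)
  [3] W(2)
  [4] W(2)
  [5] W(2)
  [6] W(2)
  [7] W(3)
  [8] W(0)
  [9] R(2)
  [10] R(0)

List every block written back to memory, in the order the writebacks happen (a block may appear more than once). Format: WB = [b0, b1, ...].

WB = [2, 0]

0: R B1 -> L1 miss  d=-]
1: R B2 -> L0 miss  d=-]
2: R B2 -> L0 hit  d=-]
3: W B2 -> L0 hit  d=D]
4: W B2 -> L0 hit  d=D]
5: W B2 -> L0 hit  d=D]
6: W B2 -> L0 hit  d=D]
7: W B3 -> L1 miss  d=D]
8: W B0 -> L0 miss wb->B2  d=D]
9: R B2 -> L0 miss wb->B0  d=-]
10: R B0 -> L0 miss  d=-]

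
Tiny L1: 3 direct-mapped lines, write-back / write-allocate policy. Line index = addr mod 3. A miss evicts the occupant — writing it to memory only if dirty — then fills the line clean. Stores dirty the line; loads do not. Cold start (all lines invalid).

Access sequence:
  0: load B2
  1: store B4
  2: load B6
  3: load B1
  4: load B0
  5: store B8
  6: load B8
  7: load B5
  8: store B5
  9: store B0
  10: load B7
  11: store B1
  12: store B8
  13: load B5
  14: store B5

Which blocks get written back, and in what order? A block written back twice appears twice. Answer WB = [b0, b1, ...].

0: R B2 → L2 miss [-]
1: W B4 → L1 miss [D]
2: R B6 → L0 miss [-]
3: R B1 → L1 miss wb→B4 [-]
4: R B0 → L0 miss [-]
5: W B8 → L2 miss [D]
6: R B8 → L2 hit [D]
7: R B5 → L2 miss wb→B8 [-]
8: W B5 → L2 hit [D]
9: W B0 → L0 hit [D]
10: R B7 → L1 miss [-]
11: W B1 → L1 miss [D]
12: W B8 → L2 miss wb→B5 [D]
13: R B5 → L2 miss wb→B8 [-]
14: W B5 → L2 hit [D]

WB = [4, 8, 5, 8]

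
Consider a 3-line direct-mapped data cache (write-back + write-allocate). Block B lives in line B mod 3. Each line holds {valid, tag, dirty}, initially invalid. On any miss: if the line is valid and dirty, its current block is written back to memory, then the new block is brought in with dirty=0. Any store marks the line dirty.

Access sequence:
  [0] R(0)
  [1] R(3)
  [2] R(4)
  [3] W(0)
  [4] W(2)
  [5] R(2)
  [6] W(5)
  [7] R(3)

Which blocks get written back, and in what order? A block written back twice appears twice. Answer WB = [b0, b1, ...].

WB = [2, 0]

  0 | R B0 → L0 miss [-]
  1 | R B3 → L0 miss [-]
  2 | R B4 → L1 miss [-]
  3 | W B0 → L0 miss [D]
  4 | W B2 → L2 miss [D]
  5 | R B2 → L2 hit [D]
  6 | W B5 → L2 miss wb→B2 [D]
  7 | R B3 → L0 miss wb→B0 [-]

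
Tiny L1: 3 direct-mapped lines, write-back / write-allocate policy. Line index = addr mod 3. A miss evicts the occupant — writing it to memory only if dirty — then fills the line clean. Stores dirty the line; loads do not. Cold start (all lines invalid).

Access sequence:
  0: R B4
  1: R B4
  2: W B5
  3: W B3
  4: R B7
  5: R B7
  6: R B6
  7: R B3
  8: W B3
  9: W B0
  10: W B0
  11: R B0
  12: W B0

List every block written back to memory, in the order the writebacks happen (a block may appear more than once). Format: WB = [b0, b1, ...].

  0 | R B4 → L1 miss [-]
  1 | R B4 → L1 hit [-]
  2 | W B5 → L2 miss [D]
  3 | W B3 → L0 miss [D]
  4 | R B7 → L1 miss [-]
  5 | R B7 → L1 hit [-]
  6 | R B6 → L0 miss wb→B3 [-]
  7 | R B3 → L0 miss [-]
  8 | W B3 → L0 hit [D]
  9 | W B0 → L0 miss wb→B3 [D]
  10 | W B0 → L0 hit [D]
  11 | R B0 → L0 hit [D]
  12 | W B0 → L0 hit [D]

WB = [3, 3]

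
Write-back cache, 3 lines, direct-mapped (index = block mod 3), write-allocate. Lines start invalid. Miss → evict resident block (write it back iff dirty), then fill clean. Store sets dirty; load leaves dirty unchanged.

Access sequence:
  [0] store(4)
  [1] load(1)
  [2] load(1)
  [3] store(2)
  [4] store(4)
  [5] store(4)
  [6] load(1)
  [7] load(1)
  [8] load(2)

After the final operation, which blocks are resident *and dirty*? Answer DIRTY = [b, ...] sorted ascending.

  0 | W B4 → L1 miss [D]
  1 | R B1 → L1 miss wb→B4 [-]
  2 | R B1 → L1 hit [-]
  3 | W B2 → L2 miss [D]
  4 | W B4 → L1 miss [D]
  5 | W B4 → L1 hit [D]
  6 | R B1 → L1 miss wb→B4 [-]
  7 | R B1 → L1 hit [-]
  8 | R B2 → L2 hit [D]

DIRTY = [2]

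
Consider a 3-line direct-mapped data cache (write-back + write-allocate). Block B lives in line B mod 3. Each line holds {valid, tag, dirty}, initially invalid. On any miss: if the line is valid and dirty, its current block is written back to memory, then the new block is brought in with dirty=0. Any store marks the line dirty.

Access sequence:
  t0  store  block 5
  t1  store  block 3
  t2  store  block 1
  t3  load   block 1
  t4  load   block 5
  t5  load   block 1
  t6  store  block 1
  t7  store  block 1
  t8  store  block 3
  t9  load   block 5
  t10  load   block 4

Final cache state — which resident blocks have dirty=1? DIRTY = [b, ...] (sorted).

0: W B5 -> L2 miss  d=D]
1: W B3 -> L0 miss  d=D]
2: W B1 -> L1 miss  d=D]
3: R B1 -> L1 hit  d=D]
4: R B5 -> L2 hit  d=D]
5: R B1 -> L1 hit  d=D]
6: W B1 -> L1 hit  d=D]
7: W B1 -> L1 hit  d=D]
8: W B3 -> L0 hit  d=D]
9: R B5 -> L2 hit  d=D]
10: R B4 -> L1 miss wb->B1  d=-]

DIRTY = [3, 5]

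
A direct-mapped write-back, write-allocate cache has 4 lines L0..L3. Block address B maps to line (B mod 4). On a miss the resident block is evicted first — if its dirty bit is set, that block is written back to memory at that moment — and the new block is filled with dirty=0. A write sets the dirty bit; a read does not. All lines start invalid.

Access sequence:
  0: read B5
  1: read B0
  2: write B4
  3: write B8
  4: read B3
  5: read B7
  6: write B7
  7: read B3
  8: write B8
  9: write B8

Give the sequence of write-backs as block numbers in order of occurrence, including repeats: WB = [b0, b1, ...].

WB = [4, 7]

0: R B5 → L1 miss [-]
1: R B0 → L0 miss [-]
2: W B4 → L0 miss [D]
3: W B8 → L0 miss wb→B4 [D]
4: R B3 → L3 miss [-]
5: R B7 → L3 miss [-]
6: W B7 → L3 hit [D]
7: R B3 → L3 miss wb→B7 [-]
8: W B8 → L0 hit [D]
9: W B8 → L0 hit [D]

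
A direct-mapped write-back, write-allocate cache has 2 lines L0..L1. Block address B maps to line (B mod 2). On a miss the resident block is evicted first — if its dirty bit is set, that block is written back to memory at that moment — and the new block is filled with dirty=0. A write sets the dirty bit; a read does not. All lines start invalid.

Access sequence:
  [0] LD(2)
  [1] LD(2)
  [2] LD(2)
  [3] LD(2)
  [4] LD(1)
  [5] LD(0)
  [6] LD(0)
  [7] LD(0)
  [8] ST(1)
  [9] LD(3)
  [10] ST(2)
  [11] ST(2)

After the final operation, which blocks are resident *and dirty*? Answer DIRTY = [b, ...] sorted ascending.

0: R B2 → L0 miss [-]
1: R B2 → L0 hit [-]
2: R B2 → L0 hit [-]
3: R B2 → L0 hit [-]
4: R B1 → L1 miss [-]
5: R B0 → L0 miss [-]
6: R B0 → L0 hit [-]
7: R B0 → L0 hit [-]
8: W B1 → L1 hit [D]
9: R B3 → L1 miss wb→B1 [-]
10: W B2 → L0 miss [D]
11: W B2 → L0 hit [D]

DIRTY = [2]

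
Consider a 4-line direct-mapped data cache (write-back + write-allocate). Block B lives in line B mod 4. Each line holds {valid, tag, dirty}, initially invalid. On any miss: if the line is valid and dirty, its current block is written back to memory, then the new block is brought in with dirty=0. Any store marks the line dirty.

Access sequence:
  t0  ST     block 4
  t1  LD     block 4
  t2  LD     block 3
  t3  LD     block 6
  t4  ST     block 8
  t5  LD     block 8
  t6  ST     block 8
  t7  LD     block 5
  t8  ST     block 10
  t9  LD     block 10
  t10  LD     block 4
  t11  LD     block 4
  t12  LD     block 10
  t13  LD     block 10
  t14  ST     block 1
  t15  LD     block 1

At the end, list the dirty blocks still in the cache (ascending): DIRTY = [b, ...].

  0 | W B4 → L0 miss [D]
  1 | R B4 → L0 hit [D]
  2 | R B3 → L3 miss [-]
  3 | R B6 → L2 miss [-]
  4 | W B8 → L0 miss wb→B4 [D]
  5 | R B8 → L0 hit [D]
  6 | W B8 → L0 hit [D]
  7 | R B5 → L1 miss [-]
  8 | W B10 → L2 miss [D]
  9 | R B10 → L2 hit [D]
  10 | R B4 → L0 miss wb→B8 [-]
  11 | R B4 → L0 hit [-]
  12 | R B10 → L2 hit [D]
  13 | R B10 → L2 hit [D]
  14 | W B1 → L1 miss [D]
  15 | R B1 → L1 hit [D]

DIRTY = [1, 10]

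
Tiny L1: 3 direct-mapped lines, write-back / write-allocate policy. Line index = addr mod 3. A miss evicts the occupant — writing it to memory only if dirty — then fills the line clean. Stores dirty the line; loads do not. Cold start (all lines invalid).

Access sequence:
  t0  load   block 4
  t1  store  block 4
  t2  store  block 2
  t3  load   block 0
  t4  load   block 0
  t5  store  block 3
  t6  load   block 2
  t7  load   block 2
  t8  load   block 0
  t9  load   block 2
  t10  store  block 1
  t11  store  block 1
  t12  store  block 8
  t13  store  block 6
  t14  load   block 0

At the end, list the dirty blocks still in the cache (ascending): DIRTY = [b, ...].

0: R B4 → L1 miss [-]
1: W B4 → L1 hit [D]
2: W B2 → L2 miss [D]
3: R B0 → L0 miss [-]
4: R B0 → L0 hit [-]
5: W B3 → L0 miss [D]
6: R B2 → L2 hit [D]
7: R B2 → L2 hit [D]
8: R B0 → L0 miss wb→B3 [-]
9: R B2 → L2 hit [D]
10: W B1 → L1 miss wb→B4 [D]
11: W B1 → L1 hit [D]
12: W B8 → L2 miss wb→B2 [D]
13: W B6 → L0 miss [D]
14: R B0 → L0 miss wb→B6 [-]

DIRTY = [1, 8]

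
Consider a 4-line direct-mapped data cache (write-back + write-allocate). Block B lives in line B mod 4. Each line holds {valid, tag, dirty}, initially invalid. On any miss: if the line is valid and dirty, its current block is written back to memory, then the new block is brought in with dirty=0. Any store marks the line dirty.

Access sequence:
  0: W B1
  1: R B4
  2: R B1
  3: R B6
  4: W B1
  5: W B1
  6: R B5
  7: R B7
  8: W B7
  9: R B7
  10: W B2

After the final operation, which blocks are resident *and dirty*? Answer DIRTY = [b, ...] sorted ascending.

DIRTY = [2, 7]

0: W B1 -> L1 miss  d=D]
1: R B4 -> L0 miss  d=-]
2: R B1 -> L1 hit  d=D]
3: R B6 -> L2 miss  d=-]
4: W B1 -> L1 hit  d=D]
5: W B1 -> L1 hit  d=D]
6: R B5 -> L1 miss wb->B1  d=-]
7: R B7 -> L3 miss  d=-]
8: W B7 -> L3 hit  d=D]
9: R B7 -> L3 hit  d=D]
10: W B2 -> L2 miss  d=D]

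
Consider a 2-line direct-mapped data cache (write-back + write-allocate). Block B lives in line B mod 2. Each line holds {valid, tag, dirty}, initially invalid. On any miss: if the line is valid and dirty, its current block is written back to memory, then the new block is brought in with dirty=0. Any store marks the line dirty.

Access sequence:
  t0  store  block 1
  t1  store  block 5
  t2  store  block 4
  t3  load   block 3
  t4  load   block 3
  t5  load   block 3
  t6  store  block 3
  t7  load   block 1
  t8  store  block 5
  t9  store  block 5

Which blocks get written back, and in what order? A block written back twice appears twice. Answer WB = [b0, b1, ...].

0: W B1 -> L1 miss  d=D]
1: W B5 -> L1 miss wb->B1  d=D]
2: W B4 -> L0 miss  d=D]
3: R B3 -> L1 miss wb->B5  d=-]
4: R B3 -> L1 hit  d=-]
5: R B3 -> L1 hit  d=-]
6: W B3 -> L1 hit  d=D]
7: R B1 -> L1 miss wb->B3  d=-]
8: W B5 -> L1 miss  d=D]
9: W B5 -> L1 hit  d=D]

WB = [1, 5, 3]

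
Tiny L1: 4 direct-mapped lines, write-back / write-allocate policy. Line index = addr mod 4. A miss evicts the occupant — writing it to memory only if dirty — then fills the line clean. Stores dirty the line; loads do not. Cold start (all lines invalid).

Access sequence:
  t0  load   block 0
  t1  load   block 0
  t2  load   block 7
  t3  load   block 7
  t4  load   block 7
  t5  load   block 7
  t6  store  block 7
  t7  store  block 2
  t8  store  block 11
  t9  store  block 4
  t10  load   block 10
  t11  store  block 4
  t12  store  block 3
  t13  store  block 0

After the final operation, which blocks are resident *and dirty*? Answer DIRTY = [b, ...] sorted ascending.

0: R B0 -> L0 miss  d=-]
1: R B0 -> L0 hit  d=-]
2: R B7 -> L3 miss  d=-]
3: R B7 -> L3 hit  d=-]
4: R B7 -> L3 hit  d=-]
5: R B7 -> L3 hit  d=-]
6: W B7 -> L3 hit  d=D]
7: W B2 -> L2 miss  d=D]
8: W B11 -> L3 miss wb->B7  d=D]
9: W B4 -> L0 miss  d=D]
10: R B10 -> L2 miss wb->B2  d=-]
11: W B4 -> L0 hit  d=D]
12: W B3 -> L3 miss wb->B11  d=D]
13: W B0 -> L0 miss wb->B4  d=D]

DIRTY = [0, 3]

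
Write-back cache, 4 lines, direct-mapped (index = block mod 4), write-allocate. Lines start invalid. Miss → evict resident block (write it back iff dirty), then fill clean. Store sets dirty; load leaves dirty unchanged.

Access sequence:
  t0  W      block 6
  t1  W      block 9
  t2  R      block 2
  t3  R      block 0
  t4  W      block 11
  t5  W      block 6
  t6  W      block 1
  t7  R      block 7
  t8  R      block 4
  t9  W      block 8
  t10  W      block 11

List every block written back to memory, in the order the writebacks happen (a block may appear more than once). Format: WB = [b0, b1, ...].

  0 | W B6 → L2 miss [D]
  1 | W B9 → L1 miss [D]
  2 | R B2 → L2 miss wb→B6 [-]
  3 | R B0 → L0 miss [-]
  4 | W B11 → L3 miss [D]
  5 | W B6 → L2 miss [D]
  6 | W B1 → L1 miss wb→B9 [D]
  7 | R B7 → L3 miss wb→B11 [-]
  8 | R B4 → L0 miss [-]
  9 | W B8 → L0 miss [D]
  10 | W B11 → L3 miss [D]

WB = [6, 9, 11]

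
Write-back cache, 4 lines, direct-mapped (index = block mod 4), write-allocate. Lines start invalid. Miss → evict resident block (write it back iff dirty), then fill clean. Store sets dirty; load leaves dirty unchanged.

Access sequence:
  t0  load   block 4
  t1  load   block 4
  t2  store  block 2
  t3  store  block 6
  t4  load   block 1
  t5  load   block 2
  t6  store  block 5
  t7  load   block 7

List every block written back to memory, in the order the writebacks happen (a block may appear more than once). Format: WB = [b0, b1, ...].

WB = [2, 6]

  0 | R B4 → L0 miss [-]
  1 | R B4 → L0 hit [-]
  2 | W B2 → L2 miss [D]
  3 | W B6 → L2 miss wb→B2 [D]
  4 | R B1 → L1 miss [-]
  5 | R B2 → L2 miss wb→B6 [-]
  6 | W B5 → L1 miss [D]
  7 | R B7 → L3 miss [-]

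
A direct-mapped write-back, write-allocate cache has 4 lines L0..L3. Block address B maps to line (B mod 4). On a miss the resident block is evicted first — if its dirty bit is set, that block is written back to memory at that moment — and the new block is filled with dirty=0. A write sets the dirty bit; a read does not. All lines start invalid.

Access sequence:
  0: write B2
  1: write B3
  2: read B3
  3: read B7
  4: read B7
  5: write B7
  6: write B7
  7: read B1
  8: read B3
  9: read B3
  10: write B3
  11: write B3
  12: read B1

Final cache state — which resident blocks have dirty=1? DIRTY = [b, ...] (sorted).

DIRTY = [2, 3]

0: W B2 -> L2 miss  d=D]
1: W B3 -> L3 miss  d=D]
2: R B3 -> L3 hit  d=D]
3: R B7 -> L3 miss wb->B3  d=-]
4: R B7 -> L3 hit  d=-]
5: W B7 -> L3 hit  d=D]
6: W B7 -> L3 hit  d=D]
7: R B1 -> L1 miss  d=-]
8: R B3 -> L3 miss wb->B7  d=-]
9: R B3 -> L3 hit  d=-]
10: W B3 -> L3 hit  d=D]
11: W B3 -> L3 hit  d=D]
12: R B1 -> L1 hit  d=-]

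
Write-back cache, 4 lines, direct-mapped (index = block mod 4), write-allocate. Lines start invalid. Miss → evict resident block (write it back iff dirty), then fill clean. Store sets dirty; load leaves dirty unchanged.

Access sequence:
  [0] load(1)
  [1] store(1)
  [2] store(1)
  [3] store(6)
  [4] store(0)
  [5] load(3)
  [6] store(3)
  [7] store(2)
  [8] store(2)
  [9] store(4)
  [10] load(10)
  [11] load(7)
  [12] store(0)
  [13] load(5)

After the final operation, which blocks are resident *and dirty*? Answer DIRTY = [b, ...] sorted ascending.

0: R B1 -> L1 miss  d=-]
1: W B1 -> L1 hit  d=D]
2: W B1 -> L1 hit  d=D]
3: W B6 -> L2 miss  d=D]
4: W B0 -> L0 miss  d=D]
5: R B3 -> L3 miss  d=-]
6: W B3 -> L3 hit  d=D]
7: W B2 -> L2 miss wb->B6  d=D]
8: W B2 -> L2 hit  d=D]
9: W B4 -> L0 miss wb->B0  d=D]
10: R B10 -> L2 miss wb->B2  d=-]
11: R B7 -> L3 miss wb->B3  d=-]
12: W B0 -> L0 miss wb->B4  d=D]
13: R B5 -> L1 miss wb->B1  d=-]

DIRTY = [0]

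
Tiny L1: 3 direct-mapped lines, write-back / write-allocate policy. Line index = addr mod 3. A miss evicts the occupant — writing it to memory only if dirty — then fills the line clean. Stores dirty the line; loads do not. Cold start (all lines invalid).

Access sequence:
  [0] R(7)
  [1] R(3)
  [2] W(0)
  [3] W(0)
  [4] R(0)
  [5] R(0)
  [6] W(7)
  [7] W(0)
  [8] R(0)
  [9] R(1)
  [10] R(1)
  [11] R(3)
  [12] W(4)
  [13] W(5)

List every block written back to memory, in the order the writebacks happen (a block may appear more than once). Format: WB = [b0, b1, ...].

WB = [7, 0]

  0 | R B7 → L1 miss [-]
  1 | R B3 → L0 miss [-]
  2 | W B0 → L0 miss [D]
  3 | W B0 → L0 hit [D]
  4 | R B0 → L0 hit [D]
  5 | R B0 → L0 hit [D]
  6 | W B7 → L1 hit [D]
  7 | W B0 → L0 hit [D]
  8 | R B0 → L0 hit [D]
  9 | R B1 → L1 miss wb→B7 [-]
  10 | R B1 → L1 hit [-]
  11 | R B3 → L0 miss wb→B0 [-]
  12 | W B4 → L1 miss [D]
  13 | W B5 → L2 miss [D]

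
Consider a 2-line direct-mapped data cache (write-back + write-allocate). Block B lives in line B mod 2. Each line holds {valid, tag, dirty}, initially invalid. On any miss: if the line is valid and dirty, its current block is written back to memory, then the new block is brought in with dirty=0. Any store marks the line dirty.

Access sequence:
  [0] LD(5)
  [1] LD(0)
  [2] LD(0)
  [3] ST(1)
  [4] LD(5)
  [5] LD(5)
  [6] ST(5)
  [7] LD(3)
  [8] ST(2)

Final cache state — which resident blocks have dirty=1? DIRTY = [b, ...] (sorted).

0: R B5 → L1 miss [-]
1: R B0 → L0 miss [-]
2: R B0 → L0 hit [-]
3: W B1 → L1 miss [D]
4: R B5 → L1 miss wb→B1 [-]
5: R B5 → L1 hit [-]
6: W B5 → L1 hit [D]
7: R B3 → L1 miss wb→B5 [-]
8: W B2 → L0 miss [D]

DIRTY = [2]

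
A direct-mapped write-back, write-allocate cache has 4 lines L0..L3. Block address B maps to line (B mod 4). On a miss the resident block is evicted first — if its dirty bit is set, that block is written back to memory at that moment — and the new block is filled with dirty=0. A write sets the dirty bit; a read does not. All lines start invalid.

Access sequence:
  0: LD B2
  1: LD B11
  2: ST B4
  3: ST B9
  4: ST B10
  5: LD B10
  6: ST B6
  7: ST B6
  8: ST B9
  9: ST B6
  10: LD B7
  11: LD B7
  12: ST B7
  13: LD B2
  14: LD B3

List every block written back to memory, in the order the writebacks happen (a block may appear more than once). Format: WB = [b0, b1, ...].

WB = [10, 6, 7]

0: R B2 -> L2 miss  d=-]
1: R B11 -> L3 miss  d=-]
2: W B4 -> L0 miss  d=D]
3: W B9 -> L1 miss  d=D]
4: W B10 -> L2 miss  d=D]
5: R B10 -> L2 hit  d=D]
6: W B6 -> L2 miss wb->B10  d=D]
7: W B6 -> L2 hit  d=D]
8: W B9 -> L1 hit  d=D]
9: W B6 -> L2 hit  d=D]
10: R B7 -> L3 miss  d=-]
11: R B7 -> L3 hit  d=-]
12: W B7 -> L3 hit  d=D]
13: R B2 -> L2 miss wb->B6  d=-]
14: R B3 -> L3 miss wb->B7  d=-]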